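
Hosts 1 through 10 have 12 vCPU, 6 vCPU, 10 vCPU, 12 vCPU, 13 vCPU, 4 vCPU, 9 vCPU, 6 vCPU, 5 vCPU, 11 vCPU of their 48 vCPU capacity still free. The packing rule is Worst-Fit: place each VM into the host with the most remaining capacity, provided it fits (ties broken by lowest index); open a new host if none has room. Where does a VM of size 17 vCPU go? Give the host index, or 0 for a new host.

No host has ≥ 17 vCPU free, so a new host is opened.

0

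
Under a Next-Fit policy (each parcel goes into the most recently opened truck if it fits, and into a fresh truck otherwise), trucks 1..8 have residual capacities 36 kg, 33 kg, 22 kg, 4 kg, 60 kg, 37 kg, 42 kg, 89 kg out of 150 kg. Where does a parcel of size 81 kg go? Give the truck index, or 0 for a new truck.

8

Next-Fit only looks at truck 8, which has 89 kg free.
81 kg fits there.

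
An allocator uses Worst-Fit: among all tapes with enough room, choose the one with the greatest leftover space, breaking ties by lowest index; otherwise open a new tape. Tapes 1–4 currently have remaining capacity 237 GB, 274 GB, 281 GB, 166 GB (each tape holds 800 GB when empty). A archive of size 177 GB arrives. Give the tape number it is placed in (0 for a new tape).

Tapes with room: tape 1 (237 GB), tape 2 (274 GB), tape 3 (281 GB).
Most room is tape 3 with 281 GB free.

3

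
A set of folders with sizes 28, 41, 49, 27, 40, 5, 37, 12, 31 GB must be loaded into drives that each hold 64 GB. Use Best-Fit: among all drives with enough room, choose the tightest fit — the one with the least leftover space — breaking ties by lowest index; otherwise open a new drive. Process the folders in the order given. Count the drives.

28 GB → drive 1 (remaining 36 GB)
41 GB → drive 2 (remaining 23 GB)
49 GB → drive 3 (remaining 15 GB)
27 GB → drive 1 (remaining 9 GB)
40 GB → drive 4 (remaining 24 GB)
5 GB → drive 1 (remaining 4 GB)
37 GB → drive 5 (remaining 27 GB)
12 GB → drive 3 (remaining 3 GB)
31 GB → drive 6 (remaining 33 GB)
Final drives: [28,27,5] [41] [49,12] [40] [37] [31].

6 drives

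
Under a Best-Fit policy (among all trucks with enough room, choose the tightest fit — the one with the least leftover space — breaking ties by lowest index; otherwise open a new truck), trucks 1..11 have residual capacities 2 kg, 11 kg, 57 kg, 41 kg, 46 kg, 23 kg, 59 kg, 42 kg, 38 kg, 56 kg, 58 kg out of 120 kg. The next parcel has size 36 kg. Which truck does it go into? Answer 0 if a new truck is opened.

Trucks with room: truck 3 (57 kg), truck 4 (41 kg), truck 5 (46 kg), truck 7 (59 kg), truck 8 (42 kg), truck 9 (38 kg), truck 10 (56 kg), truck 11 (58 kg).
Tightest fit is truck 9 with 38 kg free.

9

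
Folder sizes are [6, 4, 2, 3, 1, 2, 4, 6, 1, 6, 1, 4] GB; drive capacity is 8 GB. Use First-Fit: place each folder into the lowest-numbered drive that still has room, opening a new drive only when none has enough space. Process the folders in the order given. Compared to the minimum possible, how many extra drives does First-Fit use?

First-Fit: [6,2] [4,3,1] [2,4,1,1] [6] [6] [4] → 6 drives.
Total size 40 GB; any packing needs at least ⌈40/8⌉ = 5 drives.
An optimal packing achieves that bound: [6,2] [6,2] [6,1,1] [4,4] [4,3,1] → 5 drives.
Excess: 6 − 5 = 1.

1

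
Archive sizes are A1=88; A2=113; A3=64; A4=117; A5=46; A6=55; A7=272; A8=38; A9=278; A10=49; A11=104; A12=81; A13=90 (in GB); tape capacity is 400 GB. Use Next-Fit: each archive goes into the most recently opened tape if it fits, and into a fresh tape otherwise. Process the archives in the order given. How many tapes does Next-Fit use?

4

Put A1 (88 GB) in tape 1; 312 GB remain.
Put A2 (113 GB) in tape 1; 199 GB remain.
Put A3 (64 GB) in tape 1; 135 GB remain.
Put A4 (117 GB) in tape 1; 18 GB remain.
Put A5 (46 GB) in tape 2; 354 GB remain.
Put A6 (55 GB) in tape 2; 299 GB remain.
Put A7 (272 GB) in tape 2; 27 GB remain.
Put A8 (38 GB) in tape 3; 362 GB remain.
Put A9 (278 GB) in tape 3; 84 GB remain.
Put A10 (49 GB) in tape 3; 35 GB remain.
Put A11 (104 GB) in tape 4; 296 GB remain.
Put A12 (81 GB) in tape 4; 215 GB remain.
Put A13 (90 GB) in tape 4; 125 GB remain.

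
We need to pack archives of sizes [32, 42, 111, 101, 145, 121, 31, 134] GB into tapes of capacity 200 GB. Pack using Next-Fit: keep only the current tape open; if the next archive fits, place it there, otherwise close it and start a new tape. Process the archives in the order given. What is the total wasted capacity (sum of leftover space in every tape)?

283

tape 1: place 32 GB, 168 GB left
tape 1: place 42 GB, 126 GB left
tape 1: place 111 GB, 15 GB left
tape 2: place 101 GB, 99 GB left
tape 3: place 145 GB, 55 GB left
tape 4: place 121 GB, 79 GB left
tape 4: place 31 GB, 48 GB left
tape 5: place 134 GB, 66 GB left
5 tapes × 200 GB = 1000 GB; used 717 GB; unused 283 GB.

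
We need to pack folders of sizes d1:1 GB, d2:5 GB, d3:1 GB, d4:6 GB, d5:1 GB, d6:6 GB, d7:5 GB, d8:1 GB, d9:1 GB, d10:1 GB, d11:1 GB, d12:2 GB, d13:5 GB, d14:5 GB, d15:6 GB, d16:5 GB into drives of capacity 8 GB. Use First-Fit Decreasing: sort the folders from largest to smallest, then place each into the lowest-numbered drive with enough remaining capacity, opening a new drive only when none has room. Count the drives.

8

Sorted descending: 6, 6, 6, 5, 5, 5, 5, 5, 2, 1, 1, 1, 1, 1, 1, 1.
drive 1: place 6 GB, 2 GB left
drive 2: place 6 GB, 2 GB left
drive 3: place 6 GB, 2 GB left
drive 4: place 5 GB, 3 GB left
drive 5: place 5 GB, 3 GB left
drive 6: place 5 GB, 3 GB left
drive 7: place 5 GB, 3 GB left
drive 8: place 5 GB, 3 GB left
drive 1: place 2 GB, 0 GB left
drive 2: place 1 GB, 1 GB left
drive 2: place 1 GB, 0 GB left
drive 3: place 1 GB, 1 GB left
drive 3: place 1 GB, 0 GB left
drive 4: place 1 GB, 2 GB left
drive 4: place 1 GB, 1 GB left
drive 4: place 1 GB, 0 GB left
Final drives: [6,2] [6,1,1] [6,1,1] [5,1,1,1] [5] [5] [5] [5].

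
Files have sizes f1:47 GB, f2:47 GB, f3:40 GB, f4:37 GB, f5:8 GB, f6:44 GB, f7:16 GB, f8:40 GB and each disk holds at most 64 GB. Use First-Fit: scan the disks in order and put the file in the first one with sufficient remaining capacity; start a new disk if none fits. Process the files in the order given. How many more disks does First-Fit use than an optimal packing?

0

First-Fit: [47,8] [47,16] [40] [37] [44] [40] → 6 disks.
6 files exceed 32 GB (half the capacity), and no two of those can share a disk, so at least 6 disks are needed.
So 6 is already optimal.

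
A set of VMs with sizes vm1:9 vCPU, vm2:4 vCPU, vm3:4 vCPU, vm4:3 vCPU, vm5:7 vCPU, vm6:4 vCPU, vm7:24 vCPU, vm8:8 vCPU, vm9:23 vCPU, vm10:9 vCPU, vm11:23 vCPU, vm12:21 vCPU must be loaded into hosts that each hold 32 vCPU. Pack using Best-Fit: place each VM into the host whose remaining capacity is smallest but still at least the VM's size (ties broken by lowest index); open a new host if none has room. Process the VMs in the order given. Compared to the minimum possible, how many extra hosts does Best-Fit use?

Best-Fit: [9,4,4,3,7,4] [24,8] [23,9] [23] [21] → 5 hosts.
Total size 139 vCPU; any packing needs at least ⌈139/32⌉ = 5 hosts.
So 5 is already optimal.

0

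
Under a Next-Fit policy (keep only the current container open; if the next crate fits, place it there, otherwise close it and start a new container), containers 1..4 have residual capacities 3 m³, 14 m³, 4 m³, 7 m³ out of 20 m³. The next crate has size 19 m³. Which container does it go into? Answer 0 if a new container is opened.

Next-Fit only looks at container 4, which has 7 m³ free.
19 m³ does not fit, so a new container is opened.

0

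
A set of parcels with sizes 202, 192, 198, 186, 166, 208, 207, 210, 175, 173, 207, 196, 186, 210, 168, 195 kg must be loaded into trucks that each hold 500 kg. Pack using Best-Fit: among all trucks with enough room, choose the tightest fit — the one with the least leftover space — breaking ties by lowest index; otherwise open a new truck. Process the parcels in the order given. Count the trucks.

8 trucks

202 kg → truck 1 (remaining 298 kg)
192 kg → truck 1 (remaining 106 kg)
198 kg → truck 2 (remaining 302 kg)
186 kg → truck 2 (remaining 116 kg)
166 kg → truck 3 (remaining 334 kg)
208 kg → truck 3 (remaining 126 kg)
207 kg → truck 4 (remaining 293 kg)
210 kg → truck 4 (remaining 83 kg)
175 kg → truck 5 (remaining 325 kg)
173 kg → truck 5 (remaining 152 kg)
207 kg → truck 6 (remaining 293 kg)
196 kg → truck 6 (remaining 97 kg)
186 kg → truck 7 (remaining 314 kg)
210 kg → truck 7 (remaining 104 kg)
168 kg → truck 8 (remaining 332 kg)
195 kg → truck 8 (remaining 137 kg)
Final trucks: [202,192] [198,186] [166,208] [207,210] [175,173] [207,196] [186,210] [168,195].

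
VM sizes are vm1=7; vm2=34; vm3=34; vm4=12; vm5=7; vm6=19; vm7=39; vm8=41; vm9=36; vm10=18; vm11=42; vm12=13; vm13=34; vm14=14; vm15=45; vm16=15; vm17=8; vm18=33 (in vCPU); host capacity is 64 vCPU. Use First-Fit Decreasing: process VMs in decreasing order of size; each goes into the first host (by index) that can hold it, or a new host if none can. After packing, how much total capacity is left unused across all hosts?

125

Sorted descending: 45, 42, 41, 39, 36, 34, 34, 34, 33, 19, 18, 15, 14, 13, 12, 8, 7, 7.
host 1: place 45 vCPU, 19 vCPU left
host 2: place 42 vCPU, 22 vCPU left
host 3: place 41 vCPU, 23 vCPU left
host 4: place 39 vCPU, 25 vCPU left
host 5: place 36 vCPU, 28 vCPU left
host 6: place 34 vCPU, 30 vCPU left
host 7: place 34 vCPU, 30 vCPU left
host 8: place 34 vCPU, 30 vCPU left
host 9: place 33 vCPU, 31 vCPU left
host 1: place 19 vCPU, 0 vCPU left
host 2: place 18 vCPU, 4 vCPU left
host 3: place 15 vCPU, 8 vCPU left
host 4: place 14 vCPU, 11 vCPU left
host 5: place 13 vCPU, 15 vCPU left
host 5: place 12 vCPU, 3 vCPU left
host 3: place 8 vCPU, 0 vCPU left
host 4: place 7 vCPU, 4 vCPU left
host 6: place 7 vCPU, 23 vCPU left
9 hosts × 64 vCPU = 576 vCPU; used 451 vCPU; unused 125 vCPU.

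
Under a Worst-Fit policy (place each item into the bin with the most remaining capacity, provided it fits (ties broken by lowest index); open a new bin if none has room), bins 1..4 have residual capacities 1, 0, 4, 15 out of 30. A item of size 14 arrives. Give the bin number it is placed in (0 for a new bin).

Bins with room: bin 4 (15).
Most room is bin 4 with 15 free.

4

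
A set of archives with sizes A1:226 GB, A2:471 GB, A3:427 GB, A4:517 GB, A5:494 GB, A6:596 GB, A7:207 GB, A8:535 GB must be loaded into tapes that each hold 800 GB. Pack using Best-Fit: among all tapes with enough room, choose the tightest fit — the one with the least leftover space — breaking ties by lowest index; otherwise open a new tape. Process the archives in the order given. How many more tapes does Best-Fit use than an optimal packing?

Best-Fit: [226,471] [427] [517,207] [494] [596] [535] → 6 tapes.
6 archives exceed 400 GB (half the capacity), and no two of those can share a tape, so at least 6 tapes are needed.
So 6 is already optimal.

0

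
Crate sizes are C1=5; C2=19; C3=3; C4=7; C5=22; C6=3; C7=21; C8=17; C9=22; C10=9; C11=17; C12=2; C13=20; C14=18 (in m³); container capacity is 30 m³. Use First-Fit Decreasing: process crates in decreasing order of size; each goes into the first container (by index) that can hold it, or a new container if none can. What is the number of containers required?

8 containers

Sorted descending: 22, 22, 21, 20, 19, 18, 17, 17, 9, 7, 5, 3, 3, 2.
Put 22 m³ in container 1; 8 m³ remain.
Put 22 m³ in container 2; 8 m³ remain.
Put 21 m³ in container 3; 9 m³ remain.
Put 20 m³ in container 4; 10 m³ remain.
Put 19 m³ in container 5; 11 m³ remain.
Put 18 m³ in container 6; 12 m³ remain.
Put 17 m³ in container 7; 13 m³ remain.
Put 17 m³ in container 8; 13 m³ remain.
Put 9 m³ in container 3; 0 m³ remain.
Put 7 m³ in container 1; 1 m³ remain.
Put 5 m³ in container 2; 3 m³ remain.
Put 3 m³ in container 2; 0 m³ remain.
Put 3 m³ in container 4; 7 m³ remain.
Put 2 m³ in container 4; 5 m³ remain.
Final containers: [22,7] [22,5,3] [21,9] [20,3,2] [19] [18] [17] [17].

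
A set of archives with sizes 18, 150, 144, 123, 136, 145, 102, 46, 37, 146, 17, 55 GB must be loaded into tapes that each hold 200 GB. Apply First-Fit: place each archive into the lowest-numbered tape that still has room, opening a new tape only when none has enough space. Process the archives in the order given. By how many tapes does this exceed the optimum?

First-Fit: [18,150,17] [144,46] [123,37] [136,55] [145] [102] [146] → 7 tapes.
7 archives exceed 100 GB (half the capacity), and no two of those can share a tape, so at least 7 tapes are needed.
So 7 is already optimal.

0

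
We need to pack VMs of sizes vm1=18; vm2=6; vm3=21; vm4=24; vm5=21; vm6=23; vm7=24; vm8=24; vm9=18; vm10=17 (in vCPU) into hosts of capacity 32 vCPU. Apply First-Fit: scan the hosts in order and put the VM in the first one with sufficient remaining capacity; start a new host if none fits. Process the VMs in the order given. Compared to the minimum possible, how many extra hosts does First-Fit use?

First-Fit: [18,6] [21] [24] [21] [23] [24] [24] [18] [17] → 9 hosts.
9 VMs exceed 16 vCPU (half the capacity), and no two of those can share a host, so at least 9 hosts are needed.
So 9 is already optimal.

0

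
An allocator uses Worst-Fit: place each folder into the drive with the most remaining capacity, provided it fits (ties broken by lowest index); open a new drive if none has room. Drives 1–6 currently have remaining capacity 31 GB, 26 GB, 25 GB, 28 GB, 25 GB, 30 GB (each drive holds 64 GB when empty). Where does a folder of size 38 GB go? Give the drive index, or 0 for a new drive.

0

No drive has ≥ 38 GB free, so a new drive is opened.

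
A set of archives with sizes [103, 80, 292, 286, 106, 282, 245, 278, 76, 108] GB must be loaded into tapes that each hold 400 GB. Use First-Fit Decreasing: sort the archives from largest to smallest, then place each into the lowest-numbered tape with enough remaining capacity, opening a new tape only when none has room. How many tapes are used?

Sorted descending: 292, 286, 282, 278, 245, 108, 106, 103, 80, 76.
292 GB → tape 1 (remaining 108 GB)
286 GB → tape 2 (remaining 114 GB)
282 GB → tape 3 (remaining 118 GB)
278 GB → tape 4 (remaining 122 GB)
245 GB → tape 5 (remaining 155 GB)
108 GB → tape 1 (remaining 0 GB)
106 GB → tape 2 (remaining 8 GB)
103 GB → tape 3 (remaining 15 GB)
80 GB → tape 4 (remaining 42 GB)
76 GB → tape 5 (remaining 79 GB)
Final tapes: [292,108] [286,106] [282,103] [278,80] [245,76].

5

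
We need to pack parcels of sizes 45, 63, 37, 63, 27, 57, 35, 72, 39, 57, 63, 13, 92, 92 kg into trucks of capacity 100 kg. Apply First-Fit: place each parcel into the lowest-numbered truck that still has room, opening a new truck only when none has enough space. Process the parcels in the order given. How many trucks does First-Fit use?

45 kg → truck 1 (remaining 55 kg)
63 kg → truck 2 (remaining 37 kg)
37 kg → truck 1 (remaining 18 kg)
63 kg → truck 3 (remaining 37 kg)
27 kg → truck 2 (remaining 10 kg)
57 kg → truck 4 (remaining 43 kg)
35 kg → truck 3 (remaining 2 kg)
72 kg → truck 5 (remaining 28 kg)
39 kg → truck 4 (remaining 4 kg)
57 kg → truck 6 (remaining 43 kg)
63 kg → truck 7 (remaining 37 kg)
13 kg → truck 1 (remaining 5 kg)
92 kg → truck 8 (remaining 8 kg)
92 kg → truck 9 (remaining 8 kg)

9 trucks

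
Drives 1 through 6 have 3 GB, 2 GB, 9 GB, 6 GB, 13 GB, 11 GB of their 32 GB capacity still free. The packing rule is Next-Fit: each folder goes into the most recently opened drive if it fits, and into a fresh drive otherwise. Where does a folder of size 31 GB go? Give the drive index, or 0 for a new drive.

0

Next-Fit only looks at drive 6, which has 11 GB free.
31 GB does not fit, so a new drive is opened.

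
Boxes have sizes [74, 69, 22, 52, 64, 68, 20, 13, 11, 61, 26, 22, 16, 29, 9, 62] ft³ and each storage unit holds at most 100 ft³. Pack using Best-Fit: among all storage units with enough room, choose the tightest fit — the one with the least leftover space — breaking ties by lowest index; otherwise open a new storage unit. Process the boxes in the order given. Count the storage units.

7

storage unit 1: place 74 ft³, 26 ft³ left
storage unit 2: place 69 ft³, 31 ft³ left
storage unit 1: place 22 ft³, 4 ft³ left
storage unit 3: place 52 ft³, 48 ft³ left
storage unit 4: place 64 ft³, 36 ft³ left
storage unit 5: place 68 ft³, 32 ft³ left
storage unit 2: place 20 ft³, 11 ft³ left
storage unit 5: place 13 ft³, 19 ft³ left
storage unit 2: place 11 ft³, 0 ft³ left
storage unit 6: place 61 ft³, 39 ft³ left
storage unit 4: place 26 ft³, 10 ft³ left
storage unit 6: place 22 ft³, 17 ft³ left
storage unit 6: place 16 ft³, 1 ft³ left
storage unit 3: place 29 ft³, 19 ft³ left
storage unit 4: place 9 ft³, 1 ft³ left
storage unit 7: place 62 ft³, 38 ft³ left
Final storage units: [74,22] [69,20,11] [52,29] [64,26,9] [68,13] [61,22,16] [62].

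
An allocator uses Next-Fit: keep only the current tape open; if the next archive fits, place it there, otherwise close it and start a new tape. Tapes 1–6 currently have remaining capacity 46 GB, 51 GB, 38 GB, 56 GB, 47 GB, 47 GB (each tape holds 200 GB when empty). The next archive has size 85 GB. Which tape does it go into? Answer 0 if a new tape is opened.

Next-Fit only looks at tape 6, which has 47 GB free.
85 GB does not fit, so a new tape is opened.

0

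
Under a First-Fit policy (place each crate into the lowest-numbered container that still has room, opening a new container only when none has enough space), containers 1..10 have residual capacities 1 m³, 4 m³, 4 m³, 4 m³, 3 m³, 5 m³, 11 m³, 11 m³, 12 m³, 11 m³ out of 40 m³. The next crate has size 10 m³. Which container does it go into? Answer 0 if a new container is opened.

7

Containers with room: container 7 (11 m³), container 8 (11 m³), container 9 (12 m³), container 10 (11 m³).
The first with room is container 7.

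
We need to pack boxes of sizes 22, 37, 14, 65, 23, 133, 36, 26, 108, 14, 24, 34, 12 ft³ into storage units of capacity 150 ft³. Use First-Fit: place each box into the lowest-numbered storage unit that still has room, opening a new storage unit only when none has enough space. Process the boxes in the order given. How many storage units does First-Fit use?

4 storage units

22 ft³ → storage unit 1 (remaining 128 ft³)
37 ft³ → storage unit 1 (remaining 91 ft³)
14 ft³ → storage unit 1 (remaining 77 ft³)
65 ft³ → storage unit 1 (remaining 12 ft³)
23 ft³ → storage unit 2 (remaining 127 ft³)
133 ft³ → storage unit 3 (remaining 17 ft³)
36 ft³ → storage unit 2 (remaining 91 ft³)
26 ft³ → storage unit 2 (remaining 65 ft³)
108 ft³ → storage unit 4 (remaining 42 ft³)
14 ft³ → storage unit 2 (remaining 51 ft³)
24 ft³ → storage unit 2 (remaining 27 ft³)
34 ft³ → storage unit 4 (remaining 8 ft³)
12 ft³ → storage unit 1 (remaining 0 ft³)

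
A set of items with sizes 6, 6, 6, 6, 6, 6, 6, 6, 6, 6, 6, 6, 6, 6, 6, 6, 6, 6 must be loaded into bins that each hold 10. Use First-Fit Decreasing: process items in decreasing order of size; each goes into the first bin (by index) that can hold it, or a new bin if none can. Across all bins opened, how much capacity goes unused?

Sorted descending: 6, 6, 6, 6, 6, 6, 6, 6, 6, 6, 6, 6, 6, 6, 6, 6, 6, 6.
Put 6 in bin 1; 4 remain.
Put 6 in bin 2; 4 remain.
Put 6 in bin 3; 4 remain.
Put 6 in bin 4; 4 remain.
Put 6 in bin 5; 4 remain.
Put 6 in bin 6; 4 remain.
Put 6 in bin 7; 4 remain.
Put 6 in bin 8; 4 remain.
Put 6 in bin 9; 4 remain.
Put 6 in bin 10; 4 remain.
Put 6 in bin 11; 4 remain.
Put 6 in bin 12; 4 remain.
Put 6 in bin 13; 4 remain.
Put 6 in bin 14; 4 remain.
Put 6 in bin 15; 4 remain.
Put 6 in bin 16; 4 remain.
Put 6 in bin 17; 4 remain.
Put 6 in bin 18; 4 remain.
18 bins × 10 = 180; used 108; unused 72.

72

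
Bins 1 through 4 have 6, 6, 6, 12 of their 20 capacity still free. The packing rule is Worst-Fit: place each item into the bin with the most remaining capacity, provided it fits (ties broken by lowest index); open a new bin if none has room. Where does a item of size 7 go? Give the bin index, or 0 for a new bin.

4

Bins with room: bin 4 (12).
Most room is bin 4 with 12 free.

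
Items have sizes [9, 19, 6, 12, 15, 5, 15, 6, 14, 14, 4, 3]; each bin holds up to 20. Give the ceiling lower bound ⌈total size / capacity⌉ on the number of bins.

Total size = 9 + 19 + 6 + 12 + 15 + 5 + 15 + 6 + 14 + 14 + 4 + 3 = 122.
⌈122 / 20⌉ = 7.

7 bins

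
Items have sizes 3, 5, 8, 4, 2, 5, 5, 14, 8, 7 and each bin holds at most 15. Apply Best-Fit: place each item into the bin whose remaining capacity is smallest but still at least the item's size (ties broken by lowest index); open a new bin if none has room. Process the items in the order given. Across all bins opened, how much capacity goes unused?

14

bin 1: place 3, 12 left
bin 1: place 5, 7 left
bin 2: place 8, 7 left
bin 1: place 4, 3 left
bin 1: place 2, 1 left
bin 2: place 5, 2 left
bin 3: place 5, 10 left
bin 4: place 14, 1 left
bin 3: place 8, 2 left
bin 5: place 7, 8 left
5 bins × 15 = 75; used 61; unused 14.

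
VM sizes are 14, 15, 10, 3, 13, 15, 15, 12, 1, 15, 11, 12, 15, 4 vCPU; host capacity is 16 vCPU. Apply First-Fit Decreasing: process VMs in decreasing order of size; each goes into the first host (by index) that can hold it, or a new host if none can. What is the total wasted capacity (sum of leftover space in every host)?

Sorted descending: 15, 15, 15, 15, 15, 14, 13, 12, 12, 11, 10, 4, 3, 1.
Put 15 vCPU in host 1; 1 vCPU remain.
Put 15 vCPU in host 2; 1 vCPU remain.
Put 15 vCPU in host 3; 1 vCPU remain.
Put 15 vCPU in host 4; 1 vCPU remain.
Put 15 vCPU in host 5; 1 vCPU remain.
Put 14 vCPU in host 6; 2 vCPU remain.
Put 13 vCPU in host 7; 3 vCPU remain.
Put 12 vCPU in host 8; 4 vCPU remain.
Put 12 vCPU in host 9; 4 vCPU remain.
Put 11 vCPU in host 10; 5 vCPU remain.
Put 10 vCPU in host 11; 6 vCPU remain.
Put 4 vCPU in host 8; 0 vCPU remain.
Put 3 vCPU in host 7; 0 vCPU remain.
Put 1 vCPU in host 1; 0 vCPU remain.
11 hosts × 16 vCPU = 176 vCPU; used 155 vCPU; unused 21 vCPU.

21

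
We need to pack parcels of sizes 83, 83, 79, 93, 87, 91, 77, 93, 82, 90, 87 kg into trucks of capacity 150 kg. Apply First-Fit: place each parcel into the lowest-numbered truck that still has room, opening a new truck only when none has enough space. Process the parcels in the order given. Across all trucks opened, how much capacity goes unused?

Put 83 kg in truck 1; 67 kg remain.
Put 83 kg in truck 2; 67 kg remain.
Put 79 kg in truck 3; 71 kg remain.
Put 93 kg in truck 4; 57 kg remain.
Put 87 kg in truck 5; 63 kg remain.
Put 91 kg in truck 6; 59 kg remain.
Put 77 kg in truck 7; 73 kg remain.
Put 93 kg in truck 8; 57 kg remain.
Put 82 kg in truck 9; 68 kg remain.
Put 90 kg in truck 10; 60 kg remain.
Put 87 kg in truck 11; 63 kg remain.
11 trucks × 150 kg = 1650 kg; used 945 kg; unused 705 kg.

705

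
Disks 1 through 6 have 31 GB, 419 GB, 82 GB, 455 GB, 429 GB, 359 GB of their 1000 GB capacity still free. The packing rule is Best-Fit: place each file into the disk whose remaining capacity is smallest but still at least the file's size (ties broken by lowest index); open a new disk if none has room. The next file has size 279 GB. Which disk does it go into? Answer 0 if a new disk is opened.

Disks with room: disk 2 (419 GB), disk 4 (455 GB), disk 5 (429 GB), disk 6 (359 GB).
Tightest fit is disk 6 with 359 GB free.

6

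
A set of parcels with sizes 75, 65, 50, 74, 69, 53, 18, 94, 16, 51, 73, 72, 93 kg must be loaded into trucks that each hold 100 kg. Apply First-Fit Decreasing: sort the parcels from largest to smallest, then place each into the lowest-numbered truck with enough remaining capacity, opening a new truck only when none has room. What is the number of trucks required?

Sorted descending: 94, 93, 75, 74, 73, 72, 69, 65, 53, 51, 50, 18, 16.
truck 1: place 94 kg, 6 kg left
truck 2: place 93 kg, 7 kg left
truck 3: place 75 kg, 25 kg left
truck 4: place 74 kg, 26 kg left
truck 5: place 73 kg, 27 kg left
truck 6: place 72 kg, 28 kg left
truck 7: place 69 kg, 31 kg left
truck 8: place 65 kg, 35 kg left
truck 9: place 53 kg, 47 kg left
truck 10: place 51 kg, 49 kg left
truck 11: place 50 kg, 50 kg left
truck 3: place 18 kg, 7 kg left
truck 4: place 16 kg, 10 kg left

11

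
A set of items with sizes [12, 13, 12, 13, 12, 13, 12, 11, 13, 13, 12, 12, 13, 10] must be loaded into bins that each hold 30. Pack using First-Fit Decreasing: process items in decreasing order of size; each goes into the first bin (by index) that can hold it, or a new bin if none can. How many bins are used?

Sorted descending: 13, 13, 13, 13, 13, 13, 12, 12, 12, 12, 12, 12, 11, 10.
Put 13 in bin 1; 17 remain.
Put 13 in bin 1; 4 remain.
Put 13 in bin 2; 17 remain.
Put 13 in bin 2; 4 remain.
Put 13 in bin 3; 17 remain.
Put 13 in bin 3; 4 remain.
Put 12 in bin 4; 18 remain.
Put 12 in bin 4; 6 remain.
Put 12 in bin 5; 18 remain.
Put 12 in bin 5; 6 remain.
Put 12 in bin 6; 18 remain.
Put 12 in bin 6; 6 remain.
Put 11 in bin 7; 19 remain.
Put 10 in bin 7; 9 remain.

7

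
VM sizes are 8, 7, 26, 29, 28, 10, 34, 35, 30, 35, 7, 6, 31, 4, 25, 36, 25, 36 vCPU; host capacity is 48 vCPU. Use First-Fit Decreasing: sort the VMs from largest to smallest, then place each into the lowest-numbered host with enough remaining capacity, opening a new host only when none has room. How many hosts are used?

12

Sorted descending: 36, 36, 35, 35, 34, 31, 30, 29, 28, 26, 25, 25, 10, 8, 7, 7, 6, 4.
Put 36 vCPU in host 1; 12 vCPU remain.
Put 36 vCPU in host 2; 12 vCPU remain.
Put 35 vCPU in host 3; 13 vCPU remain.
Put 35 vCPU in host 4; 13 vCPU remain.
Put 34 vCPU in host 5; 14 vCPU remain.
Put 31 vCPU in host 6; 17 vCPU remain.
Put 30 vCPU in host 7; 18 vCPU remain.
Put 29 vCPU in host 8; 19 vCPU remain.
Put 28 vCPU in host 9; 20 vCPU remain.
Put 26 vCPU in host 10; 22 vCPU remain.
Put 25 vCPU in host 11; 23 vCPU remain.
Put 25 vCPU in host 12; 23 vCPU remain.
Put 10 vCPU in host 1; 2 vCPU remain.
Put 8 vCPU in host 2; 4 vCPU remain.
Put 7 vCPU in host 3; 6 vCPU remain.
Put 7 vCPU in host 4; 6 vCPU remain.
Put 6 vCPU in host 3; 0 vCPU remain.
Put 4 vCPU in host 2; 0 vCPU remain.
Final hosts: [36,10] [36,8,4] [35,7,6] [35,7] [34] [31] [30] [29] [28] [26] [25] [25].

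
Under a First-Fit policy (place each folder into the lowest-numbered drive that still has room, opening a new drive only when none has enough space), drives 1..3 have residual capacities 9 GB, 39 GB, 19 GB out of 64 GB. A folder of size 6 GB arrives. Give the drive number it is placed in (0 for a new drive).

Drives with room: drive 1 (9 GB), drive 2 (39 GB), drive 3 (19 GB).
The first with room is drive 1.

1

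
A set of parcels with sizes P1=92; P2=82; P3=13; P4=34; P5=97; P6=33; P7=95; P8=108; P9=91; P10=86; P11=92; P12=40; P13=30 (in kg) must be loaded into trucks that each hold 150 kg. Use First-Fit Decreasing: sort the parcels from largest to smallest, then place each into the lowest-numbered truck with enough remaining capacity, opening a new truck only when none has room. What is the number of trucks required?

8 trucks

Sorted descending: 108, 97, 95, 92, 92, 91, 86, 82, 40, 34, 33, 30, 13.
truck 1: place 108 kg, 42 kg left
truck 2: place 97 kg, 53 kg left
truck 3: place 95 kg, 55 kg left
truck 4: place 92 kg, 58 kg left
truck 5: place 92 kg, 58 kg left
truck 6: place 91 kg, 59 kg left
truck 7: place 86 kg, 64 kg left
truck 8: place 82 kg, 68 kg left
truck 1: place 40 kg, 2 kg left
truck 2: place 34 kg, 19 kg left
truck 3: place 33 kg, 22 kg left
truck 4: place 30 kg, 28 kg left
truck 2: place 13 kg, 6 kg left
Final trucks: [108,40] [97,34,13] [95,33] [92,30] [92] [91] [86] [82].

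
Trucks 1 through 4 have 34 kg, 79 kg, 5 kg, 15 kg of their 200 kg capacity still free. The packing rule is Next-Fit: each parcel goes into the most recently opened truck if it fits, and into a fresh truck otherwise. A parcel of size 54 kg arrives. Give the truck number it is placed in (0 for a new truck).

Next-Fit only looks at truck 4, which has 15 kg free.
54 kg does not fit, so a new truck is opened.

0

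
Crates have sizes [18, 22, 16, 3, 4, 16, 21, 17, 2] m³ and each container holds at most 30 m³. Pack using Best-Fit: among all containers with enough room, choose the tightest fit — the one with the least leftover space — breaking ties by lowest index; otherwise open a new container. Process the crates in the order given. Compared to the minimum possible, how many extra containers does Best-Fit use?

0

Best-Fit: [18] [22,3,4] [16] [16] [21,2] [17] → 6 containers.
6 crates exceed 15 m³ (half the capacity), and no two of those can share a container, so at least 6 containers are needed.
So 6 is already optimal.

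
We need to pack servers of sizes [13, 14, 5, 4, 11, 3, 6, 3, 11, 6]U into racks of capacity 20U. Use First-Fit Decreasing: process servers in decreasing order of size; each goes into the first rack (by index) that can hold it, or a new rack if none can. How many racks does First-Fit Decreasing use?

4 racks

Sorted descending: 14, 13, 11, 11, 6, 6, 5, 4, 3, 3.
rack 1: place 14U, 6U left
rack 2: place 13U, 7U left
rack 3: place 11U, 9U left
rack 4: place 11U, 9U left
rack 1: place 6U, 0U left
rack 2: place 6U, 1U left
rack 3: place 5U, 4U left
rack 3: place 4U, 0U left
rack 4: place 3U, 6U left
rack 4: place 3U, 3U left
Final racks: [14,6] [13,6] [11,5,4] [11,3,3].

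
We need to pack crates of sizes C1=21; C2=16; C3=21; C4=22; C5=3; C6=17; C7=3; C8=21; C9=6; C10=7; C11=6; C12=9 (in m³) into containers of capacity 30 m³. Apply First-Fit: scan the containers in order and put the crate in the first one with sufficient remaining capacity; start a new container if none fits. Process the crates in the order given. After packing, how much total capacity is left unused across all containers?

28

container 1: place C1 (21 m³), 9 m³ left
container 2: place C2 (16 m³), 14 m³ left
container 3: place C3 (21 m³), 9 m³ left
container 4: place C4 (22 m³), 8 m³ left
container 1: place C5 (3 m³), 6 m³ left
container 5: place C6 (17 m³), 13 m³ left
container 1: place C7 (3 m³), 3 m³ left
container 6: place C8 (21 m³), 9 m³ left
container 2: place C9 (6 m³), 8 m³ left
container 2: place C10 (7 m³), 1 m³ left
container 3: place C11 (6 m³), 3 m³ left
container 5: place C12 (9 m³), 4 m³ left
6 containers × 30 m³ = 180 m³; used 152 m³; unused 28 m³.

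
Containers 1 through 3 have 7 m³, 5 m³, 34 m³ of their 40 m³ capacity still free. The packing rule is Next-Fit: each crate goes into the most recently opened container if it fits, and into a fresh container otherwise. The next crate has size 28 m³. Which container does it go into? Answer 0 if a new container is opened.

Next-Fit only looks at container 3, which has 34 m³ free.
28 m³ fits there.

3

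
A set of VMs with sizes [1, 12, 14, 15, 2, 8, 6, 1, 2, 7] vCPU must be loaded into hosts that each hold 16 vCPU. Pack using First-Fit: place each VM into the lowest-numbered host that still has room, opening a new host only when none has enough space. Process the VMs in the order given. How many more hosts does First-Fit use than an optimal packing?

First-Fit: [1,12,2,1] [14,2] [15] [8,6] [7] → 5 hosts.
Total size 68 vCPU; any packing needs at least ⌈68/16⌉ = 5 hosts.
So 5 is already optimal.

0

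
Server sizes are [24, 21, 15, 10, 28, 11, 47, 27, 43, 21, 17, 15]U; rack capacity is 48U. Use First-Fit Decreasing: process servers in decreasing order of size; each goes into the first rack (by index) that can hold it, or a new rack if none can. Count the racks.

7 racks

Sorted descending: 47, 43, 28, 27, 24, 21, 21, 17, 15, 15, 11, 10.
rack 1: place 47U, 1U left
rack 2: place 43U, 5U left
rack 3: place 28U, 20U left
rack 4: place 27U, 21U left
rack 5: place 24U, 24U left
rack 4: place 21U, 0U left
rack 5: place 21U, 3U left
rack 3: place 17U, 3U left
rack 6: place 15U, 33U left
rack 6: place 15U, 18U left
rack 6: place 11U, 7U left
rack 7: place 10U, 38U left
Final racks: [47] [43] [28,17] [27,21] [24,21] [15,15,11] [10].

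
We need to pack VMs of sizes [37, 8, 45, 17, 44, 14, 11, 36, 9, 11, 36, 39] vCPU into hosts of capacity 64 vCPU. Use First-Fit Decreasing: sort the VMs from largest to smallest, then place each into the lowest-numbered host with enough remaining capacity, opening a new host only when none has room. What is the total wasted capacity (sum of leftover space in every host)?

Sorted descending: 45, 44, 39, 37, 36, 36, 17, 14, 11, 11, 9, 8.
host 1: place 45 vCPU, 19 vCPU left
host 2: place 44 vCPU, 20 vCPU left
host 3: place 39 vCPU, 25 vCPU left
host 4: place 37 vCPU, 27 vCPU left
host 5: place 36 vCPU, 28 vCPU left
host 6: place 36 vCPU, 28 vCPU left
host 1: place 17 vCPU, 2 vCPU left
host 2: place 14 vCPU, 6 vCPU left
host 3: place 11 vCPU, 14 vCPU left
host 3: place 11 vCPU, 3 vCPU left
host 4: place 9 vCPU, 18 vCPU left
host 4: place 8 vCPU, 10 vCPU left
6 hosts × 64 vCPU = 384 vCPU; used 307 vCPU; unused 77 vCPU.

77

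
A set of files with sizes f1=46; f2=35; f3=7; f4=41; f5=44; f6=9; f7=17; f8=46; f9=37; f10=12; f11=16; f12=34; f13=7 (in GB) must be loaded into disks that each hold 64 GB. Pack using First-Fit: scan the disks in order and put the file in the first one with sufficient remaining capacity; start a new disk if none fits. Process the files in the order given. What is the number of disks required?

7 disks

disk 1: place f1 (46 GB), 18 GB left
disk 2: place f2 (35 GB), 29 GB left
disk 1: place f3 (7 GB), 11 GB left
disk 3: place f4 (41 GB), 23 GB left
disk 4: place f5 (44 GB), 20 GB left
disk 1: place f6 (9 GB), 2 GB left
disk 2: place f7 (17 GB), 12 GB left
disk 5: place f8 (46 GB), 18 GB left
disk 6: place f9 (37 GB), 27 GB left
disk 2: place f10 (12 GB), 0 GB left
disk 3: place f11 (16 GB), 7 GB left
disk 7: place f12 (34 GB), 30 GB left
disk 3: place f13 (7 GB), 0 GB left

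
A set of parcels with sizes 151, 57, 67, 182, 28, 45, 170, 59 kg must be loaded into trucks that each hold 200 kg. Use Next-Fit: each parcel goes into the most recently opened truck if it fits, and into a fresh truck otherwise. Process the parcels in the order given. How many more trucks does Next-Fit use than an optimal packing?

Next-Fit: [151] [57,67] [182] [28,45] [170] [59] → 6 trucks.
Total size 759 kg; any packing needs at least ⌈759/200⌉ = 4 trucks.
An optimal packing achieves that bound: [182] [170,28] [151,45] [67,59,57] → 4 trucks.
Excess: 6 − 4 = 2.

2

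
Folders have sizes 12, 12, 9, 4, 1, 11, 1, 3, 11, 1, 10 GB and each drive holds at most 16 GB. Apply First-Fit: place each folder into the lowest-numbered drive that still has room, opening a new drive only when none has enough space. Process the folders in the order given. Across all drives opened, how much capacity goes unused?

drive 1: place 12 GB, 4 GB left
drive 2: place 12 GB, 4 GB left
drive 3: place 9 GB, 7 GB left
drive 1: place 4 GB, 0 GB left
drive 2: place 1 GB, 3 GB left
drive 4: place 11 GB, 5 GB left
drive 2: place 1 GB, 2 GB left
drive 3: place 3 GB, 4 GB left
drive 5: place 11 GB, 5 GB left
drive 2: place 1 GB, 1 GB left
drive 6: place 10 GB, 6 GB left
6 drives × 16 GB = 96 GB; used 75 GB; unused 21 GB.

21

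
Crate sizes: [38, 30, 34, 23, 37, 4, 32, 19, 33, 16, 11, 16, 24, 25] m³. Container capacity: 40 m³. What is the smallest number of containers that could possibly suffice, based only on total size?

Total size = 38 + 30 + 34 + 23 + 37 + 4 + 32 + 19 + 33 + 16 + 11 + 16 + 24 + 25 = 342 m³.
⌈342 / 40⌉ = 9.

9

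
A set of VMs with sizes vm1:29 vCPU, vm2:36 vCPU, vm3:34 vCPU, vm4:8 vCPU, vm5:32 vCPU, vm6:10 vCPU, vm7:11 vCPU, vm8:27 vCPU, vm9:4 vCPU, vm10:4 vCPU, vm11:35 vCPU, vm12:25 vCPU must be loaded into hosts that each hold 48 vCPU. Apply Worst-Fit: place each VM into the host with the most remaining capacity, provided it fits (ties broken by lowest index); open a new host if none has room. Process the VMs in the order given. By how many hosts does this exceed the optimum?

0

Worst-Fit: [29,8] [36] [34,11] [32,10] [27,4,4] [35] [25] → 7 hosts.
7 VMs exceed 24 vCPU (half the capacity), and no two of those can share a host, so at least 7 hosts are needed.
So 7 is already optimal.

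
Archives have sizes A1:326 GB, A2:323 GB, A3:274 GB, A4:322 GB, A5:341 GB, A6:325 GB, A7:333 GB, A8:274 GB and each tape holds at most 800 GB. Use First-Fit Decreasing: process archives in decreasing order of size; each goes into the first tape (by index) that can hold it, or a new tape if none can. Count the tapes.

4 tapes

Sorted descending: 341, 333, 326, 325, 323, 322, 274, 274.
tape 1: place 341 GB, 459 GB left
tape 1: place 333 GB, 126 GB left
tape 2: place 326 GB, 474 GB left
tape 2: place 325 GB, 149 GB left
tape 3: place 323 GB, 477 GB left
tape 3: place 322 GB, 155 GB left
tape 4: place 274 GB, 526 GB left
tape 4: place 274 GB, 252 GB left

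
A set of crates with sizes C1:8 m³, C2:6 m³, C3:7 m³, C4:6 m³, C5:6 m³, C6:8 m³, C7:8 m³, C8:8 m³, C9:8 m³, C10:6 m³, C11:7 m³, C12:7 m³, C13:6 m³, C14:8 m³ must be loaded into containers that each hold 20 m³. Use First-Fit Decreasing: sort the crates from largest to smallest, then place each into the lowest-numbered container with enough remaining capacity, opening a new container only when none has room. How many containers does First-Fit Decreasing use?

Sorted descending: 8, 8, 8, 8, 8, 8, 7, 7, 7, 6, 6, 6, 6, 6.
Put 8 m³ in container 1; 12 m³ remain.
Put 8 m³ in container 1; 4 m³ remain.
Put 8 m³ in container 2; 12 m³ remain.
Put 8 m³ in container 2; 4 m³ remain.
Put 8 m³ in container 3; 12 m³ remain.
Put 8 m³ in container 3; 4 m³ remain.
Put 7 m³ in container 4; 13 m³ remain.
Put 7 m³ in container 4; 6 m³ remain.
Put 7 m³ in container 5; 13 m³ remain.
Put 6 m³ in container 4; 0 m³ remain.
Put 6 m³ in container 5; 7 m³ remain.
Put 6 m³ in container 5; 1 m³ remain.
Put 6 m³ in container 6; 14 m³ remain.
Put 6 m³ in container 6; 8 m³ remain.
Final containers: [8,8] [8,8] [8,8] [7,7,6] [7,6,6] [6,6].

6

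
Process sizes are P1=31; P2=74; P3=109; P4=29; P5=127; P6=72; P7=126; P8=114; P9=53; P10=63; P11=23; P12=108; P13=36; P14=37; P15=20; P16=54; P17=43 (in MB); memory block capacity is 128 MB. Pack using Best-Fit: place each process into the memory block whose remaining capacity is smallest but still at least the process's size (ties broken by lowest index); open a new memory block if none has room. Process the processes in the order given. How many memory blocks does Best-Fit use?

10

P1 (31 MB) → memory block 1 (remaining 97 MB)
P2 (74 MB) → memory block 1 (remaining 23 MB)
P3 (109 MB) → memory block 2 (remaining 19 MB)
P4 (29 MB) → memory block 3 (remaining 99 MB)
P5 (127 MB) → memory block 4 (remaining 1 MB)
P6 (72 MB) → memory block 3 (remaining 27 MB)
P7 (126 MB) → memory block 5 (remaining 2 MB)
P8 (114 MB) → memory block 6 (remaining 14 MB)
P9 (53 MB) → memory block 7 (remaining 75 MB)
P10 (63 MB) → memory block 7 (remaining 12 MB)
P11 (23 MB) → memory block 1 (remaining 0 MB)
P12 (108 MB) → memory block 8 (remaining 20 MB)
P13 (36 MB) → memory block 9 (remaining 92 MB)
P14 (37 MB) → memory block 9 (remaining 55 MB)
P15 (20 MB) → memory block 8 (remaining 0 MB)
P16 (54 MB) → memory block 9 (remaining 1 MB)
P17 (43 MB) → memory block 10 (remaining 85 MB)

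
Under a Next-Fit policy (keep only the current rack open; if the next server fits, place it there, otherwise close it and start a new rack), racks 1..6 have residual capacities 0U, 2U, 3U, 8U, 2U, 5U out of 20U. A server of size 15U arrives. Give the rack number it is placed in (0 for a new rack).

0

Next-Fit only looks at rack 6, which has 5U free.
15U does not fit, so a new rack is opened.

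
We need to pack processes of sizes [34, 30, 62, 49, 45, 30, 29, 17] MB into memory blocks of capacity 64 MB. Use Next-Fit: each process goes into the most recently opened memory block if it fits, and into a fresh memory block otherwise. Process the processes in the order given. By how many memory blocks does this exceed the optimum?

Next-Fit: [34,30] [62] [49] [45] [30,29] [17] → 6 memory blocks.
Total size 296 MB; any packing needs at least ⌈296/64⌉ = 5 memory blocks.
An optimal packing achieves that bound: [62] [49] [45,17] [34,30] [30,29] → 5 memory blocks.
Excess: 6 − 5 = 1.

1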